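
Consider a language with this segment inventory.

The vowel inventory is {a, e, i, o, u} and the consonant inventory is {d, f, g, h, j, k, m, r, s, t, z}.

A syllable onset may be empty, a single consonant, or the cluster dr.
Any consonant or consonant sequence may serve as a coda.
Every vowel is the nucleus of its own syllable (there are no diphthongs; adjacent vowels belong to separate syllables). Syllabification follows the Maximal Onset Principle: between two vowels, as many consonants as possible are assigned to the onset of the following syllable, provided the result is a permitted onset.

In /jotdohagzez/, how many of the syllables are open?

The vowels are o, o, a, e — 4 nuclei, so 4 syllables.
σ1/σ2 boundary: /td/ splits as /t/ + /d/ (/d/ is the longest suffix that is a licit onset).
σ2/σ3 boundary: /h/ is a single consonant, so it becomes the next onset.
σ3/σ4 boundary: cluster /gz/ — the longest permitted-onset suffix is /z/; onset = /z/, preceding coda = /g/.
So the parse is jot.do.hag.zez.
Classifying each syllable: /jot/ (closed), /do/ (open), /hag/ (closed), /zez/ (closed).
Open syllables: 1.

1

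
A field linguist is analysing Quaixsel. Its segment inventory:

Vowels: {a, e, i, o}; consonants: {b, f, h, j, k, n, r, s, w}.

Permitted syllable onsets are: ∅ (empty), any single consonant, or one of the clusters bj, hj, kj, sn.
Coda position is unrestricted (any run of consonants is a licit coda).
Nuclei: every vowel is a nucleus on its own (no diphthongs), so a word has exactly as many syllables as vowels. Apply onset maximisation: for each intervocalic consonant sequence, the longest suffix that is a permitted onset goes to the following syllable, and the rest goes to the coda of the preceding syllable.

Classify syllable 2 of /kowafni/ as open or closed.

closed

Nuclei (vowels): o, a, i → 3 syllables.
Between /o/ (V1) and /a/ (V2): /w/ → onset of the next syllable (single consonants are always licit onsets).
Between /a/ (V2) and /i/ (V3): /fn/ splits as /f/ + /n/ (/n/ is the longest suffix that is a licit onset).
So the parse is ko.waf.ni.
Syllable 2 is /waf/ with coda /f/, so it is closed.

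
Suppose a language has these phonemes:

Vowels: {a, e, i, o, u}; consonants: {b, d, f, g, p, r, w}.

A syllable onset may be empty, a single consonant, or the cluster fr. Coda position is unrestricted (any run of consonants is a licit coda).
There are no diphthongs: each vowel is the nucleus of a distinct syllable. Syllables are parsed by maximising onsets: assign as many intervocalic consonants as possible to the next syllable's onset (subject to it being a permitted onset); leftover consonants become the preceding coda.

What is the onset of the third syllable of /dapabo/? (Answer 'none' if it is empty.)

b

Vowels present: a, a, o; each is a nucleus, giving 3 syllables.
/a…a/ gap (V1→V2): /p/ is a single consonant, so it becomes the next onset.
/a…o/ gap (V2→V3): /b/ is a single consonant, so it becomes the next onset.
Putting it together: da.pa.bo.
Syllable 3 is /bo/: onset /b/, nucleus /o/, coda ∅.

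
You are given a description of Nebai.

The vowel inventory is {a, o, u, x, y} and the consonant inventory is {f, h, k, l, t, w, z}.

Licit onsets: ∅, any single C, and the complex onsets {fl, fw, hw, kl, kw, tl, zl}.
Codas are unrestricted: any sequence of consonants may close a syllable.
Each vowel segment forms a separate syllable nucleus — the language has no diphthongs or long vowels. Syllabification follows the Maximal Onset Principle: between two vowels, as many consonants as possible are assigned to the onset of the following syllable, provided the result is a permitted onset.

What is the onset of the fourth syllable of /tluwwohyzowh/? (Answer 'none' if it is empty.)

z

Nuclei (vowels): u, o, y, o → 4 syllables.
V1 /u/ – V2 /o/: cluster /ww/ — the longest permitted-onset suffix is /w/; onset = /w/, preceding coda = /w/.
V2 /o/ – V3 /y/: /h/ → onset of the next syllable (single consonants are always licit onsets).
V3 /y/ – V4 /o/: /z/ is a single consonant, so it becomes the next onset.
Result: tluw.wo.hy.zowh.
Syllable 4 is /zowh/: onset /z/, nucleus /o/, coda /wh/.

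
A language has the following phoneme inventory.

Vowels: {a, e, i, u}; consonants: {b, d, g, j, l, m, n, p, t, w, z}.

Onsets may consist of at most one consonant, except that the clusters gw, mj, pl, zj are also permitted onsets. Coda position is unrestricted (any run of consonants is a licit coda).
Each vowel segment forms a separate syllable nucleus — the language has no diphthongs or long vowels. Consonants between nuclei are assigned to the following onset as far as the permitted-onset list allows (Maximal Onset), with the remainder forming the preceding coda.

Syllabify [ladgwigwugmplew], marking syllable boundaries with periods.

Vowels present: a, i, u, e; each is a nucleus, giving 4 syllables.
V1 /a/ – V2 /i/: /dgw/; trying suffixes from longest down, /gw/ is the first permitted one, so coda /d/ | onset /gw/.
V2 /i/ – V3 /u/: cluster /gw/ — /gw/ is itself a permitted onset, so the whole cluster goes right; preceding coda = ∅.
V3 /u/ – V4 /e/: /gmpl/ — longest licit onset from the right is /pl/, leaving /gm/ as coda.

lad.gwi.gwugm.plew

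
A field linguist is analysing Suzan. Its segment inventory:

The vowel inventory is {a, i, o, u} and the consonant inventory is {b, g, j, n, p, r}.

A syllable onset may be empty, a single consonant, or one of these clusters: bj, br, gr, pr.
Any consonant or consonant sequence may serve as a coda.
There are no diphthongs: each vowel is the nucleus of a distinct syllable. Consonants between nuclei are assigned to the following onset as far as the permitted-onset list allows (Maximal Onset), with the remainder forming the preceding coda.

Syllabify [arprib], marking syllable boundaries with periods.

ar.prib

The vowels are a, i — 2 nuclei, so 2 syllables.
V1 /a/ – V2 /i/: /rpr/ — longest licit onset from the right is /pr/, leaving /r/ as coda.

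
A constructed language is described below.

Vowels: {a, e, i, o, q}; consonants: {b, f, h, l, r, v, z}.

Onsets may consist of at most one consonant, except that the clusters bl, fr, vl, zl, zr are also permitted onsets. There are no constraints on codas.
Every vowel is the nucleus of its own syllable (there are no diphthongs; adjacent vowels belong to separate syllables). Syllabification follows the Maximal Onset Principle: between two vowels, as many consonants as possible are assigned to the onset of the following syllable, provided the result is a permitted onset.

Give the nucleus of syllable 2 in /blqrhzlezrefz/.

e

The vowels are q, e, e — 3 nuclei, so 3 syllables.
The second nucleus (vowel 2 from the left) is /e/.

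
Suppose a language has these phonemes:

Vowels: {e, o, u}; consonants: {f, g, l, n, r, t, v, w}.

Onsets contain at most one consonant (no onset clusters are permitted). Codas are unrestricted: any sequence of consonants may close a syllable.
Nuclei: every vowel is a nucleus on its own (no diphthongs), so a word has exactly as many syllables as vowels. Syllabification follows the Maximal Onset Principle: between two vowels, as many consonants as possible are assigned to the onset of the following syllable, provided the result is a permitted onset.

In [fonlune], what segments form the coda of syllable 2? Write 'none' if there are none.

The vowels are o, u, e — 3 nuclei, so 3 syllables.
σ1/σ2 boundary: /nl/ — longest licit onset from the right is /l/, leaving /n/ as coda.
σ2/σ3 boundary: /n/ → onset of the next syllable (single consonants are always licit onsets).
Syllabification: fon.lu.ne.
Syllable 2 is /lu/: onset /l/, nucleus /u/, coda ∅.

none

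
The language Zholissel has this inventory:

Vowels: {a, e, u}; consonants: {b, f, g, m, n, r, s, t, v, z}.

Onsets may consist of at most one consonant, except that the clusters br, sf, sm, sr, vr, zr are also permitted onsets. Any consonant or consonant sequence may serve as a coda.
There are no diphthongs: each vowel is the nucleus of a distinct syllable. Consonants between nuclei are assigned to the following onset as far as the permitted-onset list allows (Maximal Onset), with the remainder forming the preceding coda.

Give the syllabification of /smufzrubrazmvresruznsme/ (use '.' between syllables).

smuf.zru.brazm.vre.sruzn.sme

Vowels present: u, u, a, e, u, e; each is a nucleus, giving 6 syllables.
/u…u/ gap (V1→V2): cluster /fzr/ — the longest permitted-onset suffix is /zr/; onset = /zr/, preceding coda = /f/.
/u…a/ gap (V2→V3): /br/ — entire cluster is a permitted onset → onset /br/, coda ∅.
/a…e/ gap (V3→V4): /zmvr/ splits as /zm/ + /vr/ (/vr/ is the longest suffix that is a licit onset).
/e…u/ gap (V4→V5): cluster /sr/ — /sr/ is itself a permitted onset, so the whole cluster goes right; preceding coda = ∅.
/u…e/ gap (V5→V6): /znsm/; trying suffixes from longest down, /sm/ is the first permitted one, so coda /zn/ | onset /sm/.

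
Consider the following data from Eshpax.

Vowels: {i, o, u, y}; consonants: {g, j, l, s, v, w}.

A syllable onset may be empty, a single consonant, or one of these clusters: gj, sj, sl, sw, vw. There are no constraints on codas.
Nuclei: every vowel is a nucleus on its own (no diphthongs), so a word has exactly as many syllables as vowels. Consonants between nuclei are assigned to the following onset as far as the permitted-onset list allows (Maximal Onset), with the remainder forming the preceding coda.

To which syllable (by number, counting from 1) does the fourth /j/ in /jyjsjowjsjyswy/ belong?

Nuclei (vowels): y, o, y, y → 4 syllables.
σ1/σ2 boundary: /jsj/ splits as /j/ + /sj/ (/sj/ is the longest suffix that is a licit onset).
σ2/σ3 boundary: /wjsj/; trying suffixes from longest down, /sj/ is the first permitted one, so coda /wj/ | onset /sj/.
σ3/σ4 boundary: /sw/ is a licit onset in full, so it all attaches to the next syllable.
Syllabification: jyj.sjowj.sjy.swy.
The fourth /j/ is in the coda of syllable 2 (/sjowj/).

2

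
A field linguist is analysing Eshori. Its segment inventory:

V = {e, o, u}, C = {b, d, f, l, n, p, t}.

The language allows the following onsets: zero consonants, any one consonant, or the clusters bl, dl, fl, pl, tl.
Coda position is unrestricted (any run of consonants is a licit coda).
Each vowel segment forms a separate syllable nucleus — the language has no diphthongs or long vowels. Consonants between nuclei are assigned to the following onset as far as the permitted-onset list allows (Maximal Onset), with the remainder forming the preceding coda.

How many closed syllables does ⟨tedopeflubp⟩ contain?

Vowels present: e, o, e, u; each is a nucleus, giving 4 syllables.
/e…o/ gap (V1→V2): just /d/ — single C goes to the following onset.
/o…e/ gap (V2→V3): just /p/ — single C goes to the following onset.
/e…u/ gap (V3→V4): /fl/ is a licit onset in full, so it all attaches to the next syllable.
Result: te.do.pe.flubp.
Classifying each syllable: /te/ (open), /do/ (open), /pe/ (open), /flubp/ (closed).
Closed syllables: 1.

1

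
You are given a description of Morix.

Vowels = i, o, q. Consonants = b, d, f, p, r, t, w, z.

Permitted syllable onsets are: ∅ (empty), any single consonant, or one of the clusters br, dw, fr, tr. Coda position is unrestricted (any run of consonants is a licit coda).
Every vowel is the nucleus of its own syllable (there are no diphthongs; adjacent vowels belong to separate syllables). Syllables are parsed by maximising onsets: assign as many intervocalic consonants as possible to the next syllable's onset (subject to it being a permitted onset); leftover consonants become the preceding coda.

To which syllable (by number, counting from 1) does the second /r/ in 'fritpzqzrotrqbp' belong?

3

The vowels are i, q, o, q — 4 nuclei, so 4 syllables.
σ1/σ2 boundary: /tpz/; trying suffixes from longest down, /z/ is the first permitted one, so coda /tp/ | onset /z/.
σ2/σ3 boundary: /zr/; trying suffixes from longest down, /r/ is the first permitted one, so coda /z/ | onset /r/.
σ3/σ4 boundary: cluster /tr/ — /tr/ is itself a permitted onset, so the whole cluster goes right; preceding coda = ∅.
So the parse is fritp.zqz.ro.trqbp.
The second /r/ is in the onset of syllable 3 (/ro/).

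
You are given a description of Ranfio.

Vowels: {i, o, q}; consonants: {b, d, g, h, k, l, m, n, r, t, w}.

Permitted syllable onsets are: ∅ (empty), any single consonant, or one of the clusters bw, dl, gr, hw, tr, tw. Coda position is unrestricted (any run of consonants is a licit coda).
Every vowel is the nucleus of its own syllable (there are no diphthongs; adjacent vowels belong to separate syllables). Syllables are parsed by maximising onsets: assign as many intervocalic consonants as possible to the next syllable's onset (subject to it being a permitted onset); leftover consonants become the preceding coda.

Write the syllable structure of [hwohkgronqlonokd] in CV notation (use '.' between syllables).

CCVCC.CCV.CV.CV.CVCC

Nuclei (vowels): o, o, q, o, o → 5 syllables.
/o…o/ gap (V1→V2): /hkgr/; trying suffixes from longest down, /gr/ is the first permitted one, so coda /hk/ | onset /gr/.
/o…q/ gap (V2→V3): just /n/ — single C goes to the following onset.
/q…o/ gap (V3→V4): /l/ → onset of the next syllable (single consonants are always licit onsets).
/o…o/ gap (V4→V5): just /n/ — single C goes to the following onset.
So the parse is hwohk.gro.nq.lo.nokd.
Mapping each syllable to C/V: /hwohk/ → CCVCC, /gro/ → CCV, /nq/ → CV, /lo/ → CV, /nokd/ → CVCC.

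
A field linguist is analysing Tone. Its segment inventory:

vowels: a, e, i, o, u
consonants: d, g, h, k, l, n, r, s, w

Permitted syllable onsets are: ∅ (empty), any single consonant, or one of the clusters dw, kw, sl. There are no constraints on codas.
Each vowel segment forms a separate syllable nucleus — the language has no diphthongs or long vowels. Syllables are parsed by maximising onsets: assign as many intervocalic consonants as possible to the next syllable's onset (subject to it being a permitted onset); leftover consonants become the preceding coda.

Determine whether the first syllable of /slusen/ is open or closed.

open

Nuclei (vowels): u, e → 2 syllables.
σ1/σ2 boundary: /s/ → onset of the next syllable (single consonants are always licit onsets).
Result: slu.sen.
Syllable 1 is /slu/; it ends in its nucleus with no coda, so it is open.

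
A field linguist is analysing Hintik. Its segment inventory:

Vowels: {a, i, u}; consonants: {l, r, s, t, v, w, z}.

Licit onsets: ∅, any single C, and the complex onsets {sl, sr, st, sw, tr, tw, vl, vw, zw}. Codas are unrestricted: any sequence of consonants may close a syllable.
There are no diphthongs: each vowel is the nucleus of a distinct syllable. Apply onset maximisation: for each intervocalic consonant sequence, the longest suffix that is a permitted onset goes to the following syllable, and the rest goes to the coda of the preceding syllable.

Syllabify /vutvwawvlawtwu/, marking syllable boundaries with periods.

vut.vwaw.vlaw.twu

Vowels present: u, a, a, u; each is a nucleus, giving 4 syllables.
Between /u/ (V1) and /a/ (V2): /tvw/ — longest licit onset from the right is /vw/, leaving /t/ as coda.
Between /a/ (V2) and /a/ (V3): /wvl/; trying suffixes from longest down, /vl/ is the first permitted one, so coda /w/ | onset /vl/.
Between /a/ (V3) and /u/ (V4): cluster /wtw/ — the longest permitted-onset suffix is /tw/; onset = /tw/, preceding coda = /w/.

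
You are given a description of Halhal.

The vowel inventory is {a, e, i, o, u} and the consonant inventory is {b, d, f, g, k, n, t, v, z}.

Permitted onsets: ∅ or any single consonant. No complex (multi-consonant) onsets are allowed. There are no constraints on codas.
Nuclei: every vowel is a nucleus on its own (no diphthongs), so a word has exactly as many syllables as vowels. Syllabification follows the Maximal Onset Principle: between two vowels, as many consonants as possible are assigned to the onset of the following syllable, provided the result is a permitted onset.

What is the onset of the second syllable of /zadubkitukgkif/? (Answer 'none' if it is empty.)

d

The vowels are a, u, i, u, i — 5 nuclei, so 5 syllables.
V1 /a/ – V2 /u/: /d/ is a single consonant, so it becomes the next onset.
V2 /u/ – V3 /i/: cluster /bk/ — the longest permitted-onset suffix is /k/; onset = /k/, preceding coda = /b/.
V3 /i/ – V4 /u/: /t/ → onset of the next syllable (single consonants are always licit onsets).
V4 /u/ – V5 /i/: /kgk/ splits as /kg/ + /k/ (/k/ is the longest suffix that is a licit onset).
So the parse is za.dub.ki.tukg.kif.
Syllable 2 is /dub/: onset /d/, nucleus /u/, coda /b/.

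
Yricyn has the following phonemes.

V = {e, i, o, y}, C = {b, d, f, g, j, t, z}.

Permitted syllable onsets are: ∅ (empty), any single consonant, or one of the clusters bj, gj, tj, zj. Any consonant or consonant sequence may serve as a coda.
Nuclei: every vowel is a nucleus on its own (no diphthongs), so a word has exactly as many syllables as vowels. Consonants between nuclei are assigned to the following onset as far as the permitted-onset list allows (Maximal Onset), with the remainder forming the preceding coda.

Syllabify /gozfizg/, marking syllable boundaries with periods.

goz.fizg

Nuclei (vowels): o, i → 2 syllables.
/o…i/ gap (V1→V2): cluster /zf/ — the longest permitted-onset suffix is /f/; onset = /f/, preceding coda = /z/.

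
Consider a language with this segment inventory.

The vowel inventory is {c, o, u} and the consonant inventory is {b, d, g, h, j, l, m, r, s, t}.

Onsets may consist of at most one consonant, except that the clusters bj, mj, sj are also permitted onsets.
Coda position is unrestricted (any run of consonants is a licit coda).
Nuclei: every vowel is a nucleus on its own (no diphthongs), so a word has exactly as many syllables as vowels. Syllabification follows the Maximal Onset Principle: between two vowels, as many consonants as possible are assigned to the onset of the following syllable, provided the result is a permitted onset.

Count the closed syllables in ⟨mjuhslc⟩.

1

Vowels present: u, c; each is a nucleus, giving 2 syllables.
σ1/σ2 boundary: /hsl/ — longest licit onset from the right is /l/, leaving /hs/ as coda.
Putting it together: mjuhs.lc.
Classifying each syllable: /mjuhs/ (closed), /lc/ (open).
Closed syllables: 1.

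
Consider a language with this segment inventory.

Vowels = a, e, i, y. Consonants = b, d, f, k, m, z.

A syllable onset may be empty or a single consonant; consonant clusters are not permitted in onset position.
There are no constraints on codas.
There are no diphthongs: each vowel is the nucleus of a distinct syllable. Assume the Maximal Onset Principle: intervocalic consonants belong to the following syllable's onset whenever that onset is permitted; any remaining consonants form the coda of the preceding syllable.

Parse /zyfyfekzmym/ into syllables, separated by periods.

zy.fy.fekz.mym

Vowels present: y, y, e, y; each is a nucleus, giving 4 syllables.
V1 /y/ – V2 /y/: /f/ is a single consonant, so it becomes the next onset.
V2 /y/ – V3 /e/: /f/ is a single consonant, so it becomes the next onset.
V3 /e/ – V4 /y/: /kzm/ — longest licit onset from the right is /m/, leaving /kz/ as coda.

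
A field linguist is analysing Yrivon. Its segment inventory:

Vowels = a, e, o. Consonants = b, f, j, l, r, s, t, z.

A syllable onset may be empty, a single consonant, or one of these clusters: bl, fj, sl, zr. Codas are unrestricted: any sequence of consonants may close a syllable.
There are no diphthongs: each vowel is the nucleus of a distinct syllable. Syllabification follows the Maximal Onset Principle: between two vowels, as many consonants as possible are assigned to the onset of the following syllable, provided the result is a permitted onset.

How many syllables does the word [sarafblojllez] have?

4

Nuclei (vowels): a, a, o, e → 4 syllables.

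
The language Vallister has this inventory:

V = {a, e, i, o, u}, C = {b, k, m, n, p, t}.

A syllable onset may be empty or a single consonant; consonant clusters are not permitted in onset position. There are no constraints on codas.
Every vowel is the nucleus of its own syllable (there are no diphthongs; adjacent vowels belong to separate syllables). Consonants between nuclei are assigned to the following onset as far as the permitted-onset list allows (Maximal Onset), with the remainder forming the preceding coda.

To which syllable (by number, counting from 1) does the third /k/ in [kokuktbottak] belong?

2

The vowels are o, u, o, a — 4 nuclei, so 4 syllables.
/o…u/ gap (V1→V2): just /k/ — single C goes to the following onset.
/u…o/ gap (V2→V3): /ktb/ splits as /kt/ + /b/ (/b/ is the longest suffix that is a licit onset).
/o…a/ gap (V3→V4): /tt/ — longest licit onset from the right is /t/, leaving /t/ as coda.
Putting it together: ko.kukt.bot.tak.
The third /k/ is in the coda of syllable 2 (/kukt/).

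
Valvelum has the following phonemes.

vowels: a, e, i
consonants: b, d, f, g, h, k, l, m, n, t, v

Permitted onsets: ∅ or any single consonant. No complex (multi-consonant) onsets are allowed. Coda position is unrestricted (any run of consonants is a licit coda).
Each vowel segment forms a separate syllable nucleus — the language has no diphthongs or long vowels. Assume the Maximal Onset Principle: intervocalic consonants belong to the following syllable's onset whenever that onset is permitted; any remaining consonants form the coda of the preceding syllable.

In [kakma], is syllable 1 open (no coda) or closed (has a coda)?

Vowels present: a, a; each is a nucleus, giving 2 syllables.
V1 /a/ – V2 /a/: /km/; trying suffixes from longest down, /m/ is the first permitted one, so coda /k/ | onset /m/.
So the parse is kak.ma.
Syllable 1 is /kak/ with coda /k/, so it is closed.

closed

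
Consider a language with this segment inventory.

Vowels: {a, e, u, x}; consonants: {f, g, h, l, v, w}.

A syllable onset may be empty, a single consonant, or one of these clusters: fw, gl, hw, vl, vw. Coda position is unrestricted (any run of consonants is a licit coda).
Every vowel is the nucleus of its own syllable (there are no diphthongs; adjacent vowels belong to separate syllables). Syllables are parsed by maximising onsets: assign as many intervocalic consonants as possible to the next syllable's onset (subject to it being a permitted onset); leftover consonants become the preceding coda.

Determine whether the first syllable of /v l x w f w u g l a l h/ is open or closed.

closed

Vowels present: x, u, a; each is a nucleus, giving 3 syllables.
/x…u/ gap (V1→V2): /wfw/ splits as /w/ + /fw/ (/fw/ is the longest suffix that is a licit onset).
/u…a/ gap (V2→V3): /gl/ — entire cluster is a permitted onset → onset /gl/, coda ∅.
Result: vlxw.fwu.glalh.
Syllable 1 is /vlxw/ with coda /w/, so it is closed.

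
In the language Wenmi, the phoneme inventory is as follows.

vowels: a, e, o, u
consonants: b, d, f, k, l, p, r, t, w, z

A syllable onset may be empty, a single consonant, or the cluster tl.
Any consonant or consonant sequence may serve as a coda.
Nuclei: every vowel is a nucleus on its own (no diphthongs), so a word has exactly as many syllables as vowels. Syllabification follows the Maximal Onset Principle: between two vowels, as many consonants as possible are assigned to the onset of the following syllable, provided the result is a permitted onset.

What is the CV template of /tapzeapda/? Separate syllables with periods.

CVC.CV.VC.CV

The vowels are a, e, a, a — 4 nuclei, so 4 syllables.
V1 /a/ – V2 /e/: /pz/; trying suffixes from longest down, /z/ is the first permitted one, so coda /p/ | onset /z/.
V2 /e/ – V3 /a/: hiatus — the boundary sits between the two vowels.
V3 /a/ – V4 /a/: /pd/ splits as /p/ + /d/ (/d/ is the longest suffix that is a licit onset).
So the parse is tap.ze.ap.da.
Mapping each syllable to C/V: /tap/ → CVC, /ze/ → CV, /ap/ → VC, /da/ → CV.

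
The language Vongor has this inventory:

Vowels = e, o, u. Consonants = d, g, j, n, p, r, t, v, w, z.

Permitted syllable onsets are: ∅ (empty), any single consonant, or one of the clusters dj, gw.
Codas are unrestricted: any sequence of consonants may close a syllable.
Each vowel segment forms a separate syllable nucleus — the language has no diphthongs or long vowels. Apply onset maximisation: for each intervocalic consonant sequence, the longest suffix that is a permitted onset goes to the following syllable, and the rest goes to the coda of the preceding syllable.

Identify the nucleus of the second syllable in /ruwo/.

o

Vowels present: u, o; each is a nucleus, giving 2 syllables.
The second nucleus (vowel 2 from the left) is /o/.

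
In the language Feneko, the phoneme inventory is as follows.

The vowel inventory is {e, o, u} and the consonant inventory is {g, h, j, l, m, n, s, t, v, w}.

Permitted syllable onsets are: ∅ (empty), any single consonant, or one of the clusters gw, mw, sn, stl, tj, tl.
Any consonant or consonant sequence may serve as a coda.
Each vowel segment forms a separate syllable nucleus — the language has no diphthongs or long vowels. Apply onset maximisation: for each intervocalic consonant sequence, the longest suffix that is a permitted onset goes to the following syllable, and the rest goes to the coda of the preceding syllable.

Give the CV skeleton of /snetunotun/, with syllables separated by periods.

CCV.CV.CV.CVC

The vowels are e, u, o, u — 4 nuclei, so 4 syllables.
V1 /e/ – V2 /u/: just /t/ — single C goes to the following onset.
V2 /u/ – V3 /o/: /n/ is a single consonant, so it becomes the next onset.
V3 /o/ – V4 /u/: /t/ is a single consonant, so it becomes the next onset.
Syllabification: sne.tu.no.tun.
Mapping each syllable to C/V: /sne/ → CCV, /tu/ → CV, /no/ → CV, /tun/ → CVC.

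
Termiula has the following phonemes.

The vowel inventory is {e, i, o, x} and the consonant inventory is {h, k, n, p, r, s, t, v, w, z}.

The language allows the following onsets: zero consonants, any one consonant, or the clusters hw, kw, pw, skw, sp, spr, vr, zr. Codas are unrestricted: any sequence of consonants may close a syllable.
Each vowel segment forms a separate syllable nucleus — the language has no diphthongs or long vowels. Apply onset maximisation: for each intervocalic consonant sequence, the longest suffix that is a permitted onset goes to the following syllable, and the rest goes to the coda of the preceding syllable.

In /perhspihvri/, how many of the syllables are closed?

Nuclei (vowels): e, i, i → 3 syllables.
Between /e/ (V1) and /i/ (V2): cluster /rhsp/ — the longest permitted-onset suffix is /sp/; onset = /sp/, preceding coda = /rh/.
Between /i/ (V2) and /i/ (V3): /hvr/; trying suffixes from longest down, /vr/ is the first permitted one, so coda /h/ | onset /vr/.
Syllabification: perh.spih.vri.
Classifying each syllable: /perh/ (closed), /spih/ (closed), /vri/ (open).
Closed syllables: 2.

2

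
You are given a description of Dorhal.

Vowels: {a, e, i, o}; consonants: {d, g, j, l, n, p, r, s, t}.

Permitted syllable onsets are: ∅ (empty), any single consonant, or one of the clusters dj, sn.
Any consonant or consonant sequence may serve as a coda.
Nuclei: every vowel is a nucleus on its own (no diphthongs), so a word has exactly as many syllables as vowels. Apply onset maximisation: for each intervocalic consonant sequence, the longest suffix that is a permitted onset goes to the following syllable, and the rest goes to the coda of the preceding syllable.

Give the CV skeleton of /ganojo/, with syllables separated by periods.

CV.CV.CV

Vowels present: a, o, o; each is a nucleus, giving 3 syllables.
/a…o/ gap (V1→V2): /n/ → onset of the next syllable (single consonants are always licit onsets).
/o…o/ gap (V2→V3): /j/ is a single consonant, so it becomes the next onset.
Putting it together: ga.no.jo.
Mapping each syllable to C/V: /ga/ → CV, /no/ → CV, /jo/ → CV.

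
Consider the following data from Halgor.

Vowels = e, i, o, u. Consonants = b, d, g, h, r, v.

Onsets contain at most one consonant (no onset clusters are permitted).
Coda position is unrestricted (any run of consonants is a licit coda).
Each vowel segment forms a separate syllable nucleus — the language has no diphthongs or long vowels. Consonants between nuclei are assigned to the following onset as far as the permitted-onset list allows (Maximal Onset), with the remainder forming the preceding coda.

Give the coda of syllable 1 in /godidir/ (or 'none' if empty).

The vowels are o, i, i — 3 nuclei, so 3 syllables.
V1 /o/ – V2 /i/: just /d/ — single C goes to the following onset.
V2 /i/ – V3 /i/: just /d/ — single C goes to the following onset.
Result: go.di.dir.
Syllable 1 is /go/: onset /g/, nucleus /o/, coda ∅.

none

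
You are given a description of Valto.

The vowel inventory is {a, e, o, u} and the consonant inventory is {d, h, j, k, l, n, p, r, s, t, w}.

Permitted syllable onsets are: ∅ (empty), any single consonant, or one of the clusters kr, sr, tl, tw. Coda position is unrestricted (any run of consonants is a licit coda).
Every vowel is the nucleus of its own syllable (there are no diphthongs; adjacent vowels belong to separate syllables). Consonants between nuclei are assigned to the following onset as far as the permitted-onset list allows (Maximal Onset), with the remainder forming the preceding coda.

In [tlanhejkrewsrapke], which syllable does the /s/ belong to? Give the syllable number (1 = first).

The vowels are a, e, e, a, e — 5 nuclei, so 5 syllables.
Between /a/ (V1) and /e/ (V2): cluster /nh/ — the longest permitted-onset suffix is /h/; onset = /h/, preceding coda = /n/.
Between /e/ (V2) and /e/ (V3): cluster /jkr/ — the longest permitted-onset suffix is /kr/; onset = /kr/, preceding coda = /j/.
Between /e/ (V3) and /a/ (V4): /wsr/ splits as /w/ + /sr/ (/sr/ is the longest suffix that is a licit onset).
Between /a/ (V4) and /e/ (V5): cluster /pk/ — the longest permitted-onset suffix is /k/; onset = /k/, preceding coda = /p/.
Result: tlan.hej.krew.srap.ke.
The /s/ is in the onset of syllable 4 (/srap/).

4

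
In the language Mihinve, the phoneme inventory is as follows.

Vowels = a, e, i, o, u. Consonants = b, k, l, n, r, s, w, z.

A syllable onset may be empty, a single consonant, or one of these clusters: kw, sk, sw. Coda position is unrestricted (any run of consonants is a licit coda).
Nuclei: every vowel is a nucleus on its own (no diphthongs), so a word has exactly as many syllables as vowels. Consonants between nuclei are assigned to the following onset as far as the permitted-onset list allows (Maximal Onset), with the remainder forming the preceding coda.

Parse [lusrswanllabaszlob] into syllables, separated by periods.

lusr.swanl.la.basz.lob

Nuclei (vowels): u, a, a, a, o → 5 syllables.
V1 /u/ – V2 /a/: /srsw/ — longest licit onset from the right is /sw/, leaving /sr/ as coda.
V2 /a/ – V3 /a/: /nll/; trying suffixes from longest down, /l/ is the first permitted one, so coda /nl/ | onset /l/.
V3 /a/ – V4 /a/: /b/ is a single consonant, so it becomes the next onset.
V4 /a/ – V5 /o/: /szl/; trying suffixes from longest down, /l/ is the first permitted one, so coda /sz/ | onset /l/.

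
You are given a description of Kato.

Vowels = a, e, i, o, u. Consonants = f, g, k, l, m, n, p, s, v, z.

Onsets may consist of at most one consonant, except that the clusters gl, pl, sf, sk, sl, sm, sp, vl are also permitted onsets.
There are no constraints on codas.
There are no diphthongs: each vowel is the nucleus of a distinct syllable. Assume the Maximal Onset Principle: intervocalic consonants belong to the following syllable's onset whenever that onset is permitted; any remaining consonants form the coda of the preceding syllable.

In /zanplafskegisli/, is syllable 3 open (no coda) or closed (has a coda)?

open

Nuclei (vowels): a, a, e, i, i → 5 syllables.
Between /a/ (V1) and /a/ (V2): /npl/ — longest licit onset from the right is /pl/, leaving /n/ as coda.
Between /a/ (V2) and /e/ (V3): /fsk/; trying suffixes from longest down, /sk/ is the first permitted one, so coda /f/ | onset /sk/.
Between /e/ (V3) and /i/ (V4): /g/ → onset of the next syllable (single consonants are always licit onsets).
Between /i/ (V4) and /i/ (V5): cluster /sl/ — /sl/ is itself a permitted onset, so the whole cluster goes right; preceding coda = ∅.
Syllabification: zan.plaf.ske.gi.sli.
Syllable 3 is /ske/; it ends in its nucleus with no coda, so it is open.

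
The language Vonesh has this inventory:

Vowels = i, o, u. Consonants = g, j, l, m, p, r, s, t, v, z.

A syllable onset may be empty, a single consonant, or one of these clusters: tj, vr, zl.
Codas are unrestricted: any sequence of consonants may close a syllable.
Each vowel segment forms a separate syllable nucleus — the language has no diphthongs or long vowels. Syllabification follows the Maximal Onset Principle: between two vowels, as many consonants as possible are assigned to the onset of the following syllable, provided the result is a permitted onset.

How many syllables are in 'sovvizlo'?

3

The vowels are o, i, o — 3 nuclei, so 3 syllables.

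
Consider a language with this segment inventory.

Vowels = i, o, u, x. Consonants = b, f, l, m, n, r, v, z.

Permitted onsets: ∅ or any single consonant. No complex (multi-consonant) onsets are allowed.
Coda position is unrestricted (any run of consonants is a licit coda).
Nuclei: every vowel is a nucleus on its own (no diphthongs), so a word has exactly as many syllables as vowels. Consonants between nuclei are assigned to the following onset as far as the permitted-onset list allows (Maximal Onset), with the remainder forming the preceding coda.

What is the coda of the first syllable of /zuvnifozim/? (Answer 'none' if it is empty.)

The vowels are u, i, o, i — 4 nuclei, so 4 syllables.
/u…i/ gap (V1→V2): cluster /vn/ — the longest permitted-onset suffix is /n/; onset = /n/, preceding coda = /v/.
/i…o/ gap (V2→V3): just /f/ — single C goes to the following onset.
/o…i/ gap (V3→V4): just /z/ — single C goes to the following onset.
Result: zuv.ni.fo.zim.
Syllable 1 is /zuv/: onset /z/, nucleus /u/, coda /v/.

v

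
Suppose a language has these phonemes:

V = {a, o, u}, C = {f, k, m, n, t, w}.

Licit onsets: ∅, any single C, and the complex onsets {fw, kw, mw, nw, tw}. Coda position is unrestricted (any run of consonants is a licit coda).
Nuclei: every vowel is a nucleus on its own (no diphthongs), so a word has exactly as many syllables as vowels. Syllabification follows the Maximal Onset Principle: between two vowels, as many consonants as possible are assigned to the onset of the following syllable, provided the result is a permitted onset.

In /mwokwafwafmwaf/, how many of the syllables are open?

2

Nuclei (vowels): o, a, a, a → 4 syllables.
V1 /o/ – V2 /a/: /kw/ — entire cluster is a permitted onset → onset /kw/, coda ∅.
V2 /a/ – V3 /a/: cluster /fw/ — /fw/ is itself a permitted onset, so the whole cluster goes right; preceding coda = ∅.
V3 /a/ – V4 /a/: /fmw/ — longest licit onset from the right is /mw/, leaving /f/ as coda.
Result: mwo.kwa.fwaf.mwaf.
Classifying each syllable: /mwo/ (open), /kwa/ (open), /fwaf/ (closed), /mwaf/ (closed).
Open syllables: 2.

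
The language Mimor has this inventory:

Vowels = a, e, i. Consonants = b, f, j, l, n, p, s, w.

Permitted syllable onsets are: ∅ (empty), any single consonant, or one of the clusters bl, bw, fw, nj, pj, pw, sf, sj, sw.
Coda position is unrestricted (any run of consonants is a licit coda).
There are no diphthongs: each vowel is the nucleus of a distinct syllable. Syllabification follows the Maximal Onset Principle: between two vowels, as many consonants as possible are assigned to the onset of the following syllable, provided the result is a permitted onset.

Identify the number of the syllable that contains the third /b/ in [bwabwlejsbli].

3

Vowels present: a, e, i; each is a nucleus, giving 3 syllables.
/a…e/ gap (V1→V2): /bwl/ — longest licit onset from the right is /l/, leaving /bw/ as coda.
/e…i/ gap (V2→V3): /jsbl/ splits as /js/ + /bl/ (/bl/ is the longest suffix that is a licit onset).
Putting it together: bwabw.lejs.bli.
The third /b/ is in the onset of syllable 3 (/bli/).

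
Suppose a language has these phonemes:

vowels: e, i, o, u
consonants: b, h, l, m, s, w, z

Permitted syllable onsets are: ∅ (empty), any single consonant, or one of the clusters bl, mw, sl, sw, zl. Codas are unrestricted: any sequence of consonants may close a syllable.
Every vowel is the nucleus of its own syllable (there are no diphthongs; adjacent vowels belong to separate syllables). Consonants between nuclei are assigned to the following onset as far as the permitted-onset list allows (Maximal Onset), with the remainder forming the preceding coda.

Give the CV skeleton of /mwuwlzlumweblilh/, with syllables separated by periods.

CCVCC.CCV.CCV.CCVCC

Nuclei (vowels): u, u, e, i → 4 syllables.
/u…u/ gap (V1→V2): /wlzl/ — longest licit onset from the right is /zl/, leaving /wl/ as coda.
/u…e/ gap (V2→V3): /mw/ is a licit onset in full, so it all attaches to the next syllable.
/e…i/ gap (V3→V4): /bl/ is a licit onset in full, so it all attaches to the next syllable.
Result: mwuwl.zlu.mwe.blilh.
Mapping each syllable to C/V: /mwuwl/ → CCVCC, /zlu/ → CCV, /mwe/ → CCV, /blilh/ → CCVCC.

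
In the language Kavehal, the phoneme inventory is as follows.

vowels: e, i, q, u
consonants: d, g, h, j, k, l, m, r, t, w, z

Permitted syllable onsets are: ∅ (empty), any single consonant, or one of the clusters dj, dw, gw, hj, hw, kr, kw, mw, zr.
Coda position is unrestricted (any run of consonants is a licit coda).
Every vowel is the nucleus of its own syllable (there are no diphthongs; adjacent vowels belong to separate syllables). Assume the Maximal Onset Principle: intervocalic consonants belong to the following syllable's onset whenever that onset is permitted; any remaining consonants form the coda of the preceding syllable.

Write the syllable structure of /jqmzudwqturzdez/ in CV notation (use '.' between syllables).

CVC.CV.CCV.CVCC.CVC

Vowels present: q, u, q, u, e; each is a nucleus, giving 5 syllables.
/q…u/ gap (V1→V2): cluster /mz/ — the longest permitted-onset suffix is /z/; onset = /z/, preceding coda = /m/.
/u…q/ gap (V2→V3): /dw/ — entire cluster is a permitted onset → onset /dw/, coda ∅.
/q…u/ gap (V3→V4): just /t/ — single C goes to the following onset.
/u…e/ gap (V4→V5): /rzd/ splits as /rz/ + /d/ (/d/ is the longest suffix that is a licit onset).
So the parse is jqm.zu.dwq.turz.dez.
Mapping each syllable to C/V: /jqm/ → CVC, /zu/ → CV, /dwq/ → CCV, /turz/ → CVCC, /dez/ → CVC.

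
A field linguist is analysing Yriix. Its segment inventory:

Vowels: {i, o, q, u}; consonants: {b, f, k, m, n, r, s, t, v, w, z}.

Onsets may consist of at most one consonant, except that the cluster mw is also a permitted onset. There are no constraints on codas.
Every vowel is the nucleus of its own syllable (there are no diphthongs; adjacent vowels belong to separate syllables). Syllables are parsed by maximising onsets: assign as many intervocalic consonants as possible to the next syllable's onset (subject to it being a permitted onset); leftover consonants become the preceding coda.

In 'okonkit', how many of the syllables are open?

The vowels are o, o, i — 3 nuclei, so 3 syllables.
/o…o/ gap (V1→V2): /k/ is a single consonant, so it becomes the next onset.
/o…i/ gap (V2→V3): /nk/ splits as /n/ + /k/ (/k/ is the longest suffix that is a licit onset).
Putting it together: o.kon.kit.
Classifying each syllable: /o/ (open), /kon/ (closed), /kit/ (closed).
Open syllables: 1.

1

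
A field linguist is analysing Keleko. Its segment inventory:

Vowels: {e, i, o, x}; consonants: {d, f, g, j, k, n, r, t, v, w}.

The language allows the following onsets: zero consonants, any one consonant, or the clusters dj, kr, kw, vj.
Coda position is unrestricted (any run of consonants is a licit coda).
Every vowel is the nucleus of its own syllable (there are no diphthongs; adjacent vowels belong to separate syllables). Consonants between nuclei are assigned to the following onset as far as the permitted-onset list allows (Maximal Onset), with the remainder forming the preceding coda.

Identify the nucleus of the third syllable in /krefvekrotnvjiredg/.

o

Nuclei (vowels): e, e, o, i, e → 5 syllables.
The third nucleus (vowel 3 from the left) is /o/.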